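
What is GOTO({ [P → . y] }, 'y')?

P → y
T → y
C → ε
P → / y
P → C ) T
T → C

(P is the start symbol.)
GOTO(I, 'y') = CLOSURE({ [A → αX.β] : [A → α.Xβ] ∈ I, X = 'y' })

Items with dot before 'y', with the dot advanced:
  [P → . y] → [P → y .]
Closure adds nothing (no advanced item has the dot before a non-terminal).

GOTO = { [P → y .] }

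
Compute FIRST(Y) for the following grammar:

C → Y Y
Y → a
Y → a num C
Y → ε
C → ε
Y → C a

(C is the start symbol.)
To compute FIRST(Y), examine every production with Y on the left-hand side, reading each right-hand side left to right until a non-nullable symbol is reached.

FIRST sets of the other non-terminals involved (by the same procedure, iterated to a fixed point):
  FIRST(C) = { 'a', ε }

From Y → a:
  - a is a terminal: add 'a' and stop
From Y → a num C:
  - a is a terminal: add 'a' and stop
From Y → ε:
  - ε-production, so ε ∈ FIRST(Y)
From Y → C a:
  - C is a non-terminal: add FIRST(C) \ {ε} = { 'a' }
    C is nullable, so continue to the next symbol
  - a is a terminal: add 'a' and stop

Collecting: FIRST(Y) = { 'a', ε }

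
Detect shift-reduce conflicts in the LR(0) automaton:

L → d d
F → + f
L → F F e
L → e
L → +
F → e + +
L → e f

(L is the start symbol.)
Augment with L' → L and build the canonical LR(0) collection (I0 = CLOSURE({[L' → . L]}), then GOTO on every symbol after a dot until no new states appear). It has 15 states:
  I0: { [F → . + f], [F → . e + +], [L → . +], [L → . F F e], [L → . d d], [L → . e f], [L → . e], [L' → . L] }  — shift
  I1: { [F → + . f], [L → + .] }  — shift, reduce
  I2: { [F → . + f], [F → . e + +], [L → F . F e] }  — shift
  I3: { [L' → L .] }  — accept
  I4: { [L → d . d] }  — shift
  I5: { [F → e . + +], [L → e . f], [L → e .] }  — shift, reduce
  I6: { [F → e + . +] }  — shift
  I7: { [L → e f .] }  — reduce
  I8: { [F → e + + .] }  — reduce
  I9: { [L → d d .] }  — reduce
  I10: { [F → + . f] }  — shift
  I11: { [L → F F . e] }  — shift
  I12: { [F → e . + +] }  — shift
  I13: { [L → F F e .] }  — reduce
  I14: { [F → + f .] }  — reduce

I1 contains reduce item [L → + .] and shift item [F → + . f] — shift-reduce conflict.
I5 contains reduce item [L → e .] and shift items [F → e . + +], [L → e . f] — shift-reduce conflict.

Answer: Yes — I1: [L → + .] vs [F → + . f]; I5: [L → e .] vs [F → e . + +]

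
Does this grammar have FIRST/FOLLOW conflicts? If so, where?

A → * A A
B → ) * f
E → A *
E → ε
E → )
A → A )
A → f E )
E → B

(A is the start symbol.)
Yes. E → ')' with FOLLOW(E) on { ')' }; E → B with FOLLOW(E) on { ')' }

Nullable non-terminals: E.
FIRST sets used below: FIRST(A) = { '*', 'f' }, FIRST(B) = { ')' }

E: nullable alternative(s) E → ε; FOLLOW(E) = { ')' }
  E → A *: FIRST \ {ε} = { '*', 'f' } — disjoint from FOLLOW(E)
  E → ε: FIRST \ {ε} = { } — this is the only nullable alternative, skip
  E → ): FIRST \ {ε} = { ')' } — overlaps FOLLOW(E) on { ')' }: CONFLICT
  E → B: FIRST \ {ε} = { ')' } — overlaps FOLLOW(E) on { ')' }: CONFLICT

A, B have no nullable alternative, so no FIRST/FOLLOW check is needed there.

So the grammar has 2 FIRST/FOLLOW conflicts (marked CONFLICT above).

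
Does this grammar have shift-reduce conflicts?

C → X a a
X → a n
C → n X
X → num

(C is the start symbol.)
No shift-reduce conflicts

Augment with C' → C and build the canonical LR(0) collection (I0 = CLOSURE({[C' → . C]}), then GOTO on every symbol after a dot until no new states appear). It has 10 states:
  I0: { [C → . X a a], [C → . n X], [C' → . C], [X → . a n], [X → . num] }  — shift
  I1: { [C' → C .] }  — accept
  I2: { [C → X . a a] }  — shift
  I3: { [X → a . n] }  — shift
  I4: { [C → n . X], [X → . a n], [X → . num] }  — shift
  I5: { [X → num .] }  — reduce
  I6: { [C → n X .] }  — reduce
  I7: { [X → a n .] }  — reduce
  I8: { [C → X a . a] }  — shift
  I9: { [C → X a a .] }  — reduce

No state contains both a complete item and a shift item.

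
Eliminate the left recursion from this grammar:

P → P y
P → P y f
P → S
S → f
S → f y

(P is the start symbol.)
P is directly left-recursive. The standard transformation for
  A → A α₁ | ... | A α_m | β₁ | ... | β_n
is
  A  → β₁ A' | ... | β_n A'
  A' → α₁ A' | ... | α_m A' | ε

P → S becomes P → S P'
P → P y becomes P' → y P'
P → P y f becomes P' → y f P'
Add P' → ε

Productions for other non-terminals are unchanged:
  S → f
  S → f y

Resulting grammar:
P → S P'
P' → y P'
P' → y f P'
P' → ε
S → f
S → f y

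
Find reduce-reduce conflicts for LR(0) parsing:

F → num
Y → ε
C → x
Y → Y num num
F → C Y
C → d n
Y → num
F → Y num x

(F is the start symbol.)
Augment with F' → F and build the canonical LR(0) collection (I0 = CLOSURE({[F' → . F]}), then GOTO on every symbol after a dot until no new states appear). It has 14 states:
  I0: { [C → . d n], [C → . x], [F → . C Y], [F → . Y num x], [F → . num], [F' → . F], [Y → . Y num num], [Y → . num], [Y → .] }  — shift, reduce
  I1: { [F → C . Y], [Y → . Y num num], [Y → . num], [Y → .] }  — shift, reduce
  I2: { [F' → F .] }  — accept
  I3: { [F → Y . num x], [Y → Y . num num] }  — shift
  I4: { [C → d . n] }  — shift
  I5: { [F → num .], [Y → num .] }  — 2 reduces
  I6: { [C → x .] }  — reduce
  I7: { [C → d n .] }  — reduce
  I8: { [F → Y num . x], [Y → Y num . num] }  — shift
  I9: { [Y → Y num num .] }  — reduce
  I10: { [F → Y num x .] }  — reduce
  I11: { [F → C Y .], [Y → Y . num num] }  — shift, reduce
  I12: { [Y → num .] }  — reduce
  I13: { [Y → Y num . num] }  — shift

I5 contains complete items [F → num .], [Y → num .] — reduce-reduce conflict.

Answer: Yes — I5: [F → num .] vs [Y → num .]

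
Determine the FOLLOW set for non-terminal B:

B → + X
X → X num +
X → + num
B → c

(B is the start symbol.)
B is the start symbol, so $ ∈ FOLLOW(B).
B does not occur on any right-hand side.

Taking the union: FOLLOW(B) = { $ }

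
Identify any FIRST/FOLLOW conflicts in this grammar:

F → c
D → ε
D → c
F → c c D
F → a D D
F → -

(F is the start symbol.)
Nullable non-terminals: D.

D: nullable alternative(s) D → ε; FOLLOW(D) = { $, 'c' }
  D → ε: FIRST \ {ε} = { } — this is the only nullable alternative, skip
  D → c: FIRST \ {ε} = { 'c' } — overlaps FOLLOW(D) on { 'c' }: CONFLICT

F has no nullable alternative, so no FIRST/FOLLOW check is needed there.

So the grammar has 1 FIRST/FOLLOW conflict (marked CONFLICT above).

Answer: Yes. D → c with FOLLOW(D) on { 'c' }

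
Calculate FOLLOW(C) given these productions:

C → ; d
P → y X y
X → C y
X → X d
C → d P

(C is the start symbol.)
{ $, 'y' }

C is the start symbol, so $ ∈ FOLLOW(C).
In X → C y: C is followed by y, add FIRST(y) \ {ε} = { 'y' }

Taking the union: FOLLOW(C) = { $, 'y' }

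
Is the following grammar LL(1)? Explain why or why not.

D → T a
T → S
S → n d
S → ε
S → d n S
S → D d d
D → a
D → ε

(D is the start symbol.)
A grammar is LL(1) if for each non-terminal N with multiple productions, the predict sets of those productions are pairwise disjoint, where PREDICT(N → α) = (FIRST(α) \ {ε}) ∪ (FOLLOW(N) if α ⇒* ε).

Relevant sets:
  FIRST(T) = { 'a', 'd', 'n', ε }
  FIRST(D) = { 'a', 'd', 'n', ε }
  FOLLOW(D) = { $, 'd' }
  FOLLOW(S) = { 'a' }

For D:
  PREDICT(D → T a) = { 'a', 'd', 'n' }
  PREDICT(D → a) = { 'a' }
  PREDICT(D → ε) = { $, 'd' }
For S:
  PREDICT(S → n d) = { 'n' }
  PREDICT(S → ε) = { 'a' }
  PREDICT(S → d n S) = { 'd' }
  PREDICT(S → D d d) = { 'a', 'd', 'n' }
T has a single production, so nothing to check there.

Conflict found: Predict set conflict for D: { 'a' }
The grammar is NOT LL(1).

Answer: No. Predict set conflict for D: { 'a' }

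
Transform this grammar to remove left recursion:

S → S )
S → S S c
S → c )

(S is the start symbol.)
S is directly left-recursive. The standard transformation for
  A → A α₁ | ... | A α_m | β₁ | ... | β_n
is
  A  → β₁ A' | ... | β_n A'
  A' → α₁ A' | ... | α_m A' | ε

S → c ) becomes S → c ) S'
S → S ) becomes S' → ) S'
S → S S c becomes S' → S c S'
Add S' → ε

Resulting grammar:
S → c ) S'
S' → ) S'
S' → S c S'
S' → ε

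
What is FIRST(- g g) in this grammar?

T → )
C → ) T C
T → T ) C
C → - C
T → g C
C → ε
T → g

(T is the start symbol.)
To compute FIRST(- g g), process the symbols left to right:
Symbol - is a terminal. Add '-' and stop.
FIRST(- g g) = { '-' }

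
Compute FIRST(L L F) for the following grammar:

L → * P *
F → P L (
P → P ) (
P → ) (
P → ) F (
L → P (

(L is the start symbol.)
FIRST sets of the non-terminals involved (from the grammar, by fixed-point iteration):
  FIRST(L) = { ')', '*' }

To compute FIRST(L L F), process the symbols left to right:
Symbol L is a non-terminal. Add FIRST(L) \ {ε} = { ')', '*' }
L is not nullable (ε ∉ FIRST(L)), so stop here.
FIRST(L L F) = { ')', '*' }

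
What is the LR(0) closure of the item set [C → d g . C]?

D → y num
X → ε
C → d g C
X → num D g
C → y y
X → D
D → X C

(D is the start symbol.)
{ [C → . d g C], [C → . y y], [C → d g . C] }

Start with: [C → d g . C]
  [C → d g . C] has the dot before C: add [C → . d g C], [C → . y y]
No further items can be added.

CLOSURE = { [C → . d g C], [C → . y y], [C → d g . C] }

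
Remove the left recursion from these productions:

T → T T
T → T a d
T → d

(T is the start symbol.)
T is directly left-recursive. The standard transformation for
  A → A α₁ | ... | A α_m | β₁ | ... | β_n
is
  A  → β₁ A' | ... | β_n A'
  A' → α₁ A' | ... | α_m A' | ε

T → d becomes T → d T'
T → T T becomes T' → T T'
T → T a d becomes T' → a d T'
Add T' → ε

Resulting grammar:
T → d T'
T' → T T'
T' → a d T'
T' → ε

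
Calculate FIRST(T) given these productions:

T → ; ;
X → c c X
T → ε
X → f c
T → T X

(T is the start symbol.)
{ ';', 'c', 'f', ε }

FIRST sets of the other non-terminals involved (by the same procedure, iterated to a fixed point):
  FIRST(X) = { 'c', 'f' }

From T → ; ;:
  - ';' is a terminal: add ';' and stop
From T → ε:
  - ε-production, so ε ∈ FIRST(T)
From T → T X:
  - T is the symbol being defined: contributes nothing new
    T is nullable, so continue to the next symbol
  - X is a non-terminal: add FIRST(X) \ {ε} = { 'c', 'f' }
    X is not nullable, so stop

Collecting: FIRST(T) = { ';', 'c', 'f', ε }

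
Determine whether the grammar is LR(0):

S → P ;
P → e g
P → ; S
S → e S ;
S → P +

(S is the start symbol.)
A grammar is LR(0) if no state in the canonical LR(0) collection has:
  - both a shift item (dot before a terminal) and a complete item (shift-reduce conflict), or
  - two or more complete items (reduce-reduce conflict; the accept item [S' → S .] counts as a complete item here).

Augment with S' → S and build the canonical LR(0) collection (I0 = CLOSURE({[S' → . S]}), then GOTO on every symbol after a dot until no new states appear). It has 11 states:
  I0: { [P → . ; S], [P → . e g], [S → . P +], [S → . P ;], [S → . e S ;], [S' → . S] }  — shift
  I1: { [P → . ; S], [P → . e g], [P → ; . S], [S → . P +], [S → . P ;], [S → . e S ;] }  — shift
  I2: { [S → P . +], [S → P . ;] }  — shift
  I3: { [S' → S .] }  — accept
  I4: { [P → . ; S], [P → . e g], [P → e . g], [S → . P +], [S → . P ;], [S → . e S ;], [S → e . S ;] }  — shift
  I5: { [S → e S . ;] }  — shift
  I6: { [P → e g .] }  — reduce
  I7: { [S → e S ; .] }  — reduce
  I8: { [S → P + .] }  — reduce
  I9: { [S → P ; .] }  — reduce
  I10: { [P → ; S .] }  — reduce

Every state is either a pure shift/goto state or contains exactly one complete item and nothing to shift — no conflicts. The grammar is LR(0).

Answer: Yes, the grammar is LR(0)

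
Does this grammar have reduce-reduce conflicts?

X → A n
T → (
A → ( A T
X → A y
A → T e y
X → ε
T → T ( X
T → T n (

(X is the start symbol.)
Augment with X' → X and build the canonical LR(0) collection (I0 = CLOSURE({[X' → . X]}), then GOTO on every symbol after a dot until no new states appear). It has 16 states:
  I0: { [A → . ( A T], [A → . T e y], [T → . (], [T → . T ( X], [T → . T n (], [X → . A n], [X → . A y], [X → .], [X' → . X] }  — shift, reduce
  I1: { [A → ( . A T], [A → . ( A T], [A → . T e y], [T → ( .], [T → . (], [T → . T ( X], [T → . T n (] }  — shift, reduce
  I2: { [X → A . n], [X → A . y] }  — shift
  I3: { [A → T . e y], [T → T . ( X], [T → T . n (] }  — shift
  I4: { [X' → X .] }  — accept
  I5: { [A → . ( A T], [A → . T e y], [T → . (], [T → . T ( X], [T → . T n (], [T → T ( . X], [X → . A n], [X → . A y], [X → .] }  — shift, reduce
  I6: { [A → T e . y] }  — shift
  I7: { [T → T n . (] }  — shift
  I8: { [T → T n ( .] }  — reduce
  I9: { [A → T e y .] }  — reduce
  I10: { [T → T ( X .] }  — reduce
  I11: { [X → A n .] }  — reduce
  I12: { [X → A y .] }  — reduce
  I13: { [A → ( A . T], [T → . (], [T → . T ( X], [T → . T n (] }  — shift
  I14: { [T → ( .] }  — reduce
  I15: { [A → ( A T .], [T → T . ( X], [T → T . n (] }  — shift, reduce

No state contains more than one complete item.

Answer: No reduce-reduce conflicts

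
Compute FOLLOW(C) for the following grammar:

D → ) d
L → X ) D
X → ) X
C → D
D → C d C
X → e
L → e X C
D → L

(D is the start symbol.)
{ $, 'd' }

To compute FOLLOW(C), find every occurrence of C on a right-hand side N → α C β: add FIRST(β) \ {ε}, and if β is empty or nullable also add FOLLOW(N). Iterate to a fixed point.

In D → C d C: C is followed by d C, add FIRST(d C) \ {ε} = { 'd' }
In D → C d C: C is at the end, add FOLLOW(D)
In L → e X C: C is at the end, add FOLLOW(L)

The FOLLOW sets referred to above (computed the same way, to a fixed point):
  FOLLOW(D) = { $, 'd' }
  FOLLOW(L) = { $, 'd' }

Taking the union: FOLLOW(C) = { $, 'd' }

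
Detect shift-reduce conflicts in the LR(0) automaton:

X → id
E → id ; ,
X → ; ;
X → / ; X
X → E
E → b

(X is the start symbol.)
A shift-reduce conflict occurs when an LR(0) state has both:
  - a complete (reduce) item [A → α .] (dot at the end), and
  - a shift item [B → β . c γ] (dot before a terminal).

Augment with X' → X and build the canonical LR(0) collection (I0 = CLOSURE({[X' → . X]}), then GOTO on every symbol after a dot until no new states appear). It has 12 states:
  I0: { [E → . b], [E → . id ; ,], [X → . / ; X], [X → . ; ;], [X → . E], [X → . id], [X' → . X] }  — shift
  I1: { [X → / . ; X] }  — shift
  I2: { [X → ; . ;] }  — shift
  I3: { [X → E .] }  — reduce
  I4: { [X' → X .] }  — accept
  I5: { [E → b .] }  — reduce
  I6: { [E → id . ; ,], [X → id .] }  — shift, reduce
  I7: { [E → id ; . ,] }  — shift
  I8: { [E → id ; , .] }  — reduce
  I9: { [X → ; ; .] }  — reduce
  I10: { [E → . b], [E → . id ; ,], [X → . / ; X], [X → . ; ;], [X → . E], [X → . id], [X → / ; . X] }  — shift
  I11: { [X → / ; X .] }  — reduce

I6 contains reduce item [X → id .] and shift item [E → id . ; ,] — shift-reduce conflict.

Answer: Yes — I6: [X → id .] vs [E → id . ; ,]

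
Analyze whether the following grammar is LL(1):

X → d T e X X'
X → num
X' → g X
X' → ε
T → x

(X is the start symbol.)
No. Predict set conflict for X': { 'g' }

A grammar is LL(1) if for each non-terminal N with multiple productions, the predict sets of those productions are pairwise disjoint, where PREDICT(N → α) = (FIRST(α) \ {ε}) ∪ (FOLLOW(N) if α ⇒* ε).

Relevant sets:
  FOLLOW(X') = { $, 'g' }

For X:
  PREDICT(X → d T e X X') = { 'd' }
  PREDICT(X → num) = { 'num' }
For X':
  PREDICT(X' → g X) = { 'g' }
  PREDICT(X' → ε) = { $, 'g' }
T has a single production, so nothing to check there.

Conflict found: Predict set conflict for X': { 'g' }
The grammar is NOT LL(1).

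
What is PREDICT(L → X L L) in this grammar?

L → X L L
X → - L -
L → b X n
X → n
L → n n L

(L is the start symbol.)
PREDICT(L → X L L) = (FIRST(RHS) \ {ε}) ∪ (FOLLOW(L) if ε ∈ FIRST(RHS), i.e. RHS ⇒* ε)
FIRST(X) = { '-', 'n' }
FIRST(X L L) = { '-', 'n' }
ε ∉ FIRST(X L L), so FOLLOW(L) is not added.
PREDICT(L → X L L) = { '-', 'n' }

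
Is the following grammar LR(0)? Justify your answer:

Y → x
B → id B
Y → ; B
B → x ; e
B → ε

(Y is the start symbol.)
No. Shift-reduce conflict between [B → .] and [B → . id B]

A grammar is LR(0) if no state in the canonical LR(0) collection has:
  - both a shift item (dot before a terminal) and a complete item (shift-reduce conflict), or
  - two or more complete items (reduce-reduce conflict; the accept item [Y' → Y .] counts as a complete item here).

Augment with Y' → Y and build the canonical LR(0) collection (I0 = CLOSURE({[Y' → . Y]}), then GOTO on every symbol after a dot until no new states appear). It has 10 states:
  I0: { [Y → . ; B], [Y → . x], [Y' → . Y] }  — shift
  I1: { [B → . id B], [B → . x ; e], [B → .], [Y → ; . B] }  — shift, reduce
  I2: { [Y' → Y .] }  — accept
  I3: { [Y → x .] }  — reduce
  I4: { [Y → ; B .] }  — reduce
  I5: { [B → . id B], [B → . x ; e], [B → .], [B → id . B] }  — shift, reduce
  I6: { [B → x . ; e] }  — shift
  I7: { [B → x ; . e] }  — shift
  I8: { [B → x ; e .] }  — reduce
  I9: { [B → id B .] }  — reduce

Conflict in state I1:
  Shift-reduce conflict between [B → .] and [B → . id B]
So the grammar is NOT LR(0).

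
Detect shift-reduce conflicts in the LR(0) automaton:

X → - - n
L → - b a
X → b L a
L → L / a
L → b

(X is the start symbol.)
No shift-reduce conflicts

Augment with X' → X and build the canonical LR(0) collection (I0 = CLOSURE({[X' → . X]}), then GOTO on every symbol after a dot until no new states appear). It has 14 states:
  I0: { [X → . - - n], [X → . b L a], [X' → . X] }  — shift
  I1: { [X → - . - n] }  — shift
  I2: { [X' → X .] }  — accept
  I3: { [L → . - b a], [L → . L / a], [L → . b], [X → b . L a] }  — shift
  I4: { [L → - . b a] }  — shift
  I5: { [L → L . / a], [X → b L . a] }  — shift
  I6: { [L → b .] }  — reduce
  I7: { [L → L / . a] }  — shift
  I8: { [X → b L a .] }  — reduce
  I9: { [L → L / a .] }  — reduce
  I10: { [L → - b . a] }  — shift
  I11: { [L → - b a .] }  — reduce
  I12: { [X → - - . n] }  — shift
  I13: { [X → - - n .] }  — reduce

No state contains both a complete item and a shift item.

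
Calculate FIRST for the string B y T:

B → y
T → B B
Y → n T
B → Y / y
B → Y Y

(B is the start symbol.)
FIRST sets of the non-terminals involved (from the grammar, by fixed-point iteration):
  FIRST(B) = { 'n', 'y' }

To compute FIRST(B y T), process the symbols left to right:
Symbol B is a non-terminal. Add FIRST(B) \ {ε} = { 'n', 'y' }
B is not nullable (ε ∉ FIRST(B)), so stop here.
FIRST(B y T) = { 'n', 'y' }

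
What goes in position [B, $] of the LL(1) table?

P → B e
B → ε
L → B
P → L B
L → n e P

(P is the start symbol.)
To find M[B, $], we find productions for B where $ is in the predict set (PREDICT(N → α) = (FIRST(α) \ {ε}) ∪ (FOLLOW(N) if α ⇒* ε)).

Relevant sets:
  FOLLOW(B) = { $, 'e' }

B → ε: PREDICT = { $, 'e' }
  $ is in predict set, so this production goes in M[B, $]

M[B, $] = B → ε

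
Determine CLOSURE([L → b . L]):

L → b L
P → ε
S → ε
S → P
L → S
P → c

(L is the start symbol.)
{ [L → . S], [L → . b L], [L → b . L], [P → . c], [P → .], [S → . P], [S → .] }

To compute CLOSURE, for each item [A → α.Bβ] where B is a non-terminal, add [B → .γ] for all productions B → γ; repeat for the newly added items until nothing changes.

Start with: [L → b . L]
  [L → b . L] has the dot before L: add [L → . b L], [L → . S]
  [L → . S] has the dot before S: add [S → .], [S → . P]
  [S → . P] has the dot before P: add [P → .], [P → . c]
No further items can be added.

CLOSURE = { [L → . S], [L → . b L], [L → b . L], [P → . c], [P → .], [S → . P], [S → .] }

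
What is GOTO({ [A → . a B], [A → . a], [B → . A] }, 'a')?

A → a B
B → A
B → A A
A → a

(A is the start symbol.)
{ [A → . a B], [A → . a], [A → a . B], [A → a .], [B → . A A], [B → . A] }

GOTO(I, 'a') = CLOSURE({ [A → αX.β] : [A → α.Xβ] ∈ I, X = 'a' })

Items with dot before 'a', with the dot advanced:
  [A → . a] → [A → a .]
  [A → . a B] → [A → a . B]
Closure of the advanced items:
  [A → a . B] has the dot before B: add [B → . A], [B → . A A]
  [B → . A] has the dot before A: add [A → . a B], [A → . a]

GOTO = { [A → . a B], [A → . a], [A → a . B], [A → a .], [B → . A A], [B → . A] }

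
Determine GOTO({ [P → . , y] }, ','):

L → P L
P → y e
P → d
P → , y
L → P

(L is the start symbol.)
{ [P → , . y] }

GOTO(I, ',') = CLOSURE({ [A → αX.β] : [A → α.Xβ] ∈ I, X = ',' })

Items with dot before ',', with the dot advanced:
  [P → . , y] → [P → , . y]
Closure adds nothing (no advanced item has the dot before a non-terminal).

GOTO = { [P → , . y] }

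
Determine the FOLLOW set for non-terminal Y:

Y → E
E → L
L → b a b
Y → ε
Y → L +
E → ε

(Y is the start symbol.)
{ $ }

To compute FOLLOW(Y), find every occurrence of Y on a right-hand side N → α Y β: add FIRST(β) \ {ε}, and if β is empty or nullable also add FOLLOW(N). Iterate to a fixed point.

Y is the start symbol, so $ ∈ FOLLOW(Y).
Y does not occur on any right-hand side.

Taking the union: FOLLOW(Y) = { $ }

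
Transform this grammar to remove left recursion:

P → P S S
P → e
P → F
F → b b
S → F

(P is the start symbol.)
P is directly left-recursive. The standard transformation for
  A → A α₁ | ... | A α_m | β₁ | ... | β_n
is
  A  → β₁ A' | ... | β_n A'
  A' → α₁ A' | ... | α_m A' | ε

P → e becomes P → e P'
P → F becomes P → F P'
P → P S S becomes P' → S S P'
Add P' → ε

Productions for other non-terminals are unchanged:
  F → b b
  S → F

Resulting grammar:
P → e P'
P → F P'
P' → S S P'
P' → ε
F → b b
S → F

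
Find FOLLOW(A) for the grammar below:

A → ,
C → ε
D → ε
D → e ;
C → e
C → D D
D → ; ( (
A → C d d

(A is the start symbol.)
{ $ }

A is the start symbol, so $ ∈ FOLLOW(A).
A does not occur on any right-hand side.

Taking the union: FOLLOW(A) = { $ }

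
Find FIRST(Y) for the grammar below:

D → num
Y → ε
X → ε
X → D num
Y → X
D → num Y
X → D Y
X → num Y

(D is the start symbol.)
{ 'num', ε }

To compute FIRST(Y), examine every production with Y on the left-hand side, reading each right-hand side left to right until a non-nullable symbol is reached.

FIRST sets of the other non-terminals involved (by the same procedure, iterated to a fixed point):
  FIRST(X) = { 'num', ε }

From Y → ε:
  - ε-production, so ε ∈ FIRST(Y)
From Y → X:
  - X is a non-terminal: add FIRST(X) \ {ε} = { 'num' }
    X is nullable and nothing follows, so the whole right-hand side can vanish: ε ∈ FIRST(Y)

Collecting: FIRST(Y) = { 'num', ε }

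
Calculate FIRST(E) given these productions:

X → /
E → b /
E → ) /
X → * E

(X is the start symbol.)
{ ')', 'b' }

To compute FIRST(E), examine every production with E on the left-hand side, reading each right-hand side left to right until a non-nullable symbol is reached.

From E → b /:
  - b is a terminal: add 'b' and stop
From E → ) /:
  - ')' is a terminal: add ')' and stop

Collecting: FIRST(E) = { ')', 'b' }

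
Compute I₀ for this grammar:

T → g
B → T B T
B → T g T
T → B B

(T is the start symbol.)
First, augment the grammar with T' → T
I₀ = CLOSURE({ [T' → . T] }):
  [T' → . T] has the dot before T: add [T → . g], [T → . B B]
  [T → . B B] has the dot before B: add [B → . T B T], [B → . T g T]
No further items can be added.

I₀ = { [B → . T B T], [B → . T g T], [T → . B B], [T → . g], [T' → . T] }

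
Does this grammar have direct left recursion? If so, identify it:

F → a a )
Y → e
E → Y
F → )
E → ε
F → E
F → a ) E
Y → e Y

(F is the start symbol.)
No direct left recursion

F → a a ): starts with a
Y → e: starts with e
E → Y: starts with Y
F → ): starts with ')'
E → ε: starts with ε
F → E: starts with E
F → a ) E: starts with a
Y → e Y: starts with e

No direct left recursion found.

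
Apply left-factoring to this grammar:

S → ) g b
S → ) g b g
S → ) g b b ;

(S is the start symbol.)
S → ) g b S'
S' → ε
S' → g
S' → b ;

Left-factoring transforms A → αβ₁ | αβ₂ into A → αA' and A' → β₁ | β₂
(α is the longest common prefix among the alternatives). Repeat until
no nonterminal has two alternatives with a common prefix.

Round 1: S has alternatives sharing prefix ') g b'. Introduce S': S → ) g b S'
  Add: S' → ε
  Add: S' → g
  Add: S' → b ;

No remaining common prefixes — done.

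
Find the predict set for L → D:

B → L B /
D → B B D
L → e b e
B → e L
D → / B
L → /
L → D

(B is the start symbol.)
{ '/', 'e' }

PREDICT(L → D) = (FIRST(RHS) \ {ε}) ∪ (FOLLOW(L) if ε ∈ FIRST(RHS), i.e. RHS ⇒* ε)
FIRST(D) = { '/', 'e' }
FIRST(D) = { '/', 'e' }
ε ∉ FIRST(D), so FOLLOW(L) is not added.
PREDICT(L → D) = { '/', 'e' }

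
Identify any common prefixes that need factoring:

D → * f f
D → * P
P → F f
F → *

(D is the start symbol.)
Left-factoring is needed when two productions for the same non-terminal
share a common prefix on the right-hand side.

Productions for D:
  D → * f f
  D → * P

Found common prefix '*' in productions for D

Answer: Yes, D has productions with common prefix '*'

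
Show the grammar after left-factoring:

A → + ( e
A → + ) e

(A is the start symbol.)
Left-factoring transforms A → αβ₁ | αβ₂ into A → αA' and A' → β₁ | β₂
(α is the longest common prefix among the alternatives). Repeat until
no nonterminal has two alternatives with a common prefix.

Round 1: A has alternatives sharing prefix '+'. Introduce A': A → + A'
  Add: A' → ( e
  Add: A' → ) e

No remaining common prefixes — done.

Resulting grammar:
A → + A'
A' → ( e
A' → ) e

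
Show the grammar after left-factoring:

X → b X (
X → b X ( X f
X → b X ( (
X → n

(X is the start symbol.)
Left-factoring transforms A → αβ₁ | αβ₂ into A → αA' and A' → β₁ | β₂
(α is the longest common prefix among the alternatives). Repeat until
no nonterminal has two alternatives with a common prefix.

Round 1: X has alternatives sharing prefix 'b X ('. Introduce X': X → b X ( X'
  Add: X' → ε
  Add: X' → X f
  Add: X' → (

No remaining common prefixes — done.

Resulting grammar:
X → b X ( X'
X' → ε
X' → X f
X' → (
X → n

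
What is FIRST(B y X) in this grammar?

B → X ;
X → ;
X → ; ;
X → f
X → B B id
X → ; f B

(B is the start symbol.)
FIRST sets of the non-terminals involved (from the grammar, by fixed-point iteration):
  FIRST(B) = { ';', 'f' }

To compute FIRST(B y X), process the symbols left to right:
Symbol B is a non-terminal. Add FIRST(B) \ {ε} = { ';', 'f' }
B is not nullable (ε ∉ FIRST(B)), so stop here.
FIRST(B y X) = { ';', 'f' }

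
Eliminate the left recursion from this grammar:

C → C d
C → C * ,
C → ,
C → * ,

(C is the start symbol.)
C is directly left-recursive. The standard transformation for
  A → A α₁ | ... | A α_m | β₁ | ... | β_n
is
  A  → β₁ A' | ... | β_n A'
  A' → α₁ A' | ... | α_m A' | ε

C → , becomes C → , C'
C → * , becomes C → * , C'
C → C d becomes C' → d C'
C → C * , becomes C' → * , C'
Add C' → ε

Resulting grammar:
C → , C'
C → * , C'
C' → d C'
C' → * , C'
C' → ε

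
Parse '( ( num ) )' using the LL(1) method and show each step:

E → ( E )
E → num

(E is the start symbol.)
Stack is shown with the top on the left.

Stack      Input          Action
--------------------------------
E $        ( ( num ) ) $  output E → ( E )
( E ) $    ( ( num ) ) $  match '('
E ) $      ( num ) ) $    output E → ( E )
( E ) ) $  ( num ) ) $    match '('
E ) ) $    num ) ) $      output E → num
num ) ) $  num ) ) $      match 'num'
) ) $      ) ) $          match ')'
) $        ) $            match ')'
$          $              accept

The string is accepted.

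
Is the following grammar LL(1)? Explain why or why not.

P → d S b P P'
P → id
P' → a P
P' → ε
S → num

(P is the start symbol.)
Relevant sets:
  FOLLOW(P') = { $, 'a' }

For P:
  PREDICT(P → d S b P P') = { 'd' }
  PREDICT(P → id) = { 'id' }
For P':
  PREDICT(P' → a P) = { 'a' }
  PREDICT(P' → ε) = { $, 'a' }
S has a single production, so nothing to check there.

Conflict found: Predict set conflict for P': { 'a' }
The grammar is NOT LL(1).

Answer: No. Predict set conflict for P': { 'a' }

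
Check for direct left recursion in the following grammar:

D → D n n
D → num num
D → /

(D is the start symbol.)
Yes, D is left-recursive

D → D n n: LEFT RECURSIVE (starts with D)
D → num num: starts with num
D → /: starts with '/'

The grammar has direct left recursion on: D.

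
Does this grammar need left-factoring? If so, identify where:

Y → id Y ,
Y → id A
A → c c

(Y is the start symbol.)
Yes, Y has productions with common prefix 'id'

Left-factoring is needed when two productions for the same non-terminal
share a common prefix on the right-hand side.

Productions for Y:
  Y → id Y ,
  Y → id A

Found common prefix 'id' in productions for Y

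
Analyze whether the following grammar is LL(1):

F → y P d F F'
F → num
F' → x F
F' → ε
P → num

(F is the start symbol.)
No. Predict set conflict for F': { 'x' }

Relevant sets:
  FOLLOW(F') = { $, 'x' }

For F:
  PREDICT(F → y P d F F') = { 'y' }
  PREDICT(F → num) = { 'num' }
For F':
  PREDICT(F' → x F) = { 'x' }
  PREDICT(F' → ε) = { $, 'x' }
P has a single production, so nothing to check there.

Conflict found: Predict set conflict for F': { 'x' }
The grammar is NOT LL(1).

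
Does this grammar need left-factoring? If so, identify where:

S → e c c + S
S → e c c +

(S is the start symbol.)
Left-factoring is needed when two productions for the same non-terminal
share a common prefix on the right-hand side.

Productions for S:
  S → e c c + S
  S → e c c +

Found common prefix 'e c c +' in productions for S

Answer: Yes, S has productions with common prefix 'e c c +'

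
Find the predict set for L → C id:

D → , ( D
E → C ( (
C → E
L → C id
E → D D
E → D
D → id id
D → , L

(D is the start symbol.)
PREDICT(L → C id) = (FIRST(RHS) \ {ε}) ∪ (FOLLOW(L) if ε ∈ FIRST(RHS), i.e. RHS ⇒* ε)
FIRST(C) = { ',', 'id' }
FIRST(C id) = { ',', 'id' }
ε ∉ FIRST(C id), so FOLLOW(L) is not added.
PREDICT(L → C id) = { ',', 'id' }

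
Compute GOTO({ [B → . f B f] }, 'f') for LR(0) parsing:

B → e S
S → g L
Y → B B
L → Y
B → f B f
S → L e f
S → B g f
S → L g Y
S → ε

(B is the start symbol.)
{ [B → . e S], [B → . f B f], [B → f . B f] }

GOTO(I, 'f') = CLOSURE({ [A → αX.β] : [A → α.Xβ] ∈ I, X = 'f' })

Items with dot before 'f', with the dot advanced:
  [B → . f B f] → [B → f . B f]
Closure of the advanced items:
  [B → f . B f] has the dot before B: add [B → . e S], [B → . f B f]

GOTO = { [B → . e S], [B → . f B f], [B → f . B f] }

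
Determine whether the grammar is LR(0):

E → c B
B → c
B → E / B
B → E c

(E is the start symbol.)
Augment with E' → E and build the canonical LR(0) collection (I0 = CLOSURE({[E' → . E]}), then GOTO on every symbol after a dot until no new states appear). It has 9 states:
  I0: { [E → . c B], [E' → . E] }  — shift
  I1: { [E' → E .] }  — accept
  I2: { [B → . E / B], [B → . E c], [B → . c], [E → . c B], [E → c . B] }  — shift
  I3: { [E → c B .] }  — reduce
  I4: { [B → E . / B], [B → E . c] }  — shift
  I5: { [B → . E / B], [B → . E c], [B → . c], [B → c .], [E → . c B], [E → c . B] }  — shift, reduce
  I6: { [B → . E / B], [B → . E c], [B → . c], [B → E / . B], [E → . c B] }  — shift
  I7: { [B → E c .] }  — reduce
  I8: { [B → E / B .] }  — reduce

Conflict in state I5:
  Shift-reduce conflict between [B → c .] and [B → . c]
So the grammar is NOT LR(0).

Answer: No. Shift-reduce conflict between [B → c .] and [B → . c]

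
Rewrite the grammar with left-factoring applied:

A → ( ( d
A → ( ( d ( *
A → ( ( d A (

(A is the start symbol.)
A → ( ( d A'
A' → ε
A' → ( *
A' → A (

Left-factoring transforms A → αβ₁ | αβ₂ into A → αA' and A' → β₁ | β₂
(α is the longest common prefix among the alternatives). Repeat until
no nonterminal has two alternatives with a common prefix.

Round 1: A has alternatives sharing prefix '( ( d'. Introduce A': A → ( ( d A'
  Add: A' → ε
  Add: A' → ( *
  Add: A' → A (

No remaining common prefixes — done.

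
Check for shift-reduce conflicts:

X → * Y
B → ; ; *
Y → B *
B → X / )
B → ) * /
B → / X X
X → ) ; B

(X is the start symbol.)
No shift-reduce conflicts

Augment with X' → X and build the canonical LR(0) collection (I0 = CLOSURE({[X' → . X]}), then GOTO on every symbol after a dot until no new states appear). It has 21 states:
  I0: { [X → . ) ; B], [X → . * Y], [X' → . X] }  — shift
  I1: { [X → ) . ; B] }  — shift
  I2: { [B → . ) * /], [B → . / X X], [B → . ; ; *], [B → . X / )], [X → * . Y], [X → . ) ; B], [X → . * Y], [Y → . B *] }  — shift
  I3: { [X' → X .] }  — accept
  I4: { [B → ) . * /], [X → ) . ; B] }  — shift
  I5: { [B → / . X X], [X → . ) ; B], [X → . * Y] }  — shift
  I6: { [B → ; . ; *] }  — shift
  I7: { [Y → B . *] }  — shift
  I8: { [B → X . / )] }  — shift
  I9: { [X → * Y .] }  — reduce
  I10: { [B → X / . )] }  — shift
  I11: { [B → X / ) .] }  — reduce
  I12: { [Y → B * .] }  — reduce
  I13: { [B → ; ; . *] }  — shift
  I14: { [B → ; ; * .] }  — reduce
  I15: { [B → / X . X], [X → . ) ; B], [X → . * Y] }  — shift
  I16: { [B → / X X .] }  — reduce
  I17: { [B → ) * . /] }  — shift
  I18: { [B → . ) * /], [B → . / X X], [B → . ; ; *], [B → . X / )], [X → ) ; . B], [X → . ) ; B], [X → . * Y] }  — shift
  I19: { [X → ) ; B .] }  — reduce
  I20: { [B → ) * / .] }  — reduce

No state contains both a complete item and a shift item.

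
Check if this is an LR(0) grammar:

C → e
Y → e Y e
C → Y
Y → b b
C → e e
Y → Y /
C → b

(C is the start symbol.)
No. Shift-reduce conflict between [C → Y .] and [Y → Y . /]

Augment with C' → C and build the canonical LR(0) collection (I0 = CLOSURE({[C' → . C]}), then GOTO on every symbol after a dot until no new states appear). It has 12 states:
  I0: { [C → . Y], [C → . b], [C → . e e], [C → . e], [C' → . C], [Y → . Y /], [Y → . b b], [Y → . e Y e] }  — shift
  I1: { [C' → C .] }  — accept
  I2: { [C → Y .], [Y → Y . /] }  — shift, reduce
  I3: { [C → b .], [Y → b . b] }  — shift, reduce
  I4: { [C → e . e], [C → e .], [Y → . Y /], [Y → . b b], [Y → . e Y e], [Y → e . Y e] }  — shift, reduce
  I5: { [Y → Y . /], [Y → e Y . e] }  — shift
  I6: { [Y → b . b] }  — shift
  I7: { [C → e e .], [Y → . Y /], [Y → . b b], [Y → . e Y e], [Y → e . Y e] }  — shift, reduce
  I8: { [Y → . Y /], [Y → . b b], [Y → . e Y e], [Y → e . Y e] }  — shift
  I9: { [Y → b b .] }  — reduce
  I10: { [Y → Y / .] }  — reduce
  I11: { [Y → e Y e .] }  — reduce

Conflict in state I2:
  Shift-reduce conflict between [C → Y .] and [Y → Y . /]
So the grammar is NOT LR(0).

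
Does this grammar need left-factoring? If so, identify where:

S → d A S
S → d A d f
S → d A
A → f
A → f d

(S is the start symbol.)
Yes, S has productions with common prefix 'd A'; A has productions with common prefix 'f'

Left-factoring is needed when two productions for the same non-terminal
share a common prefix on the right-hand side.

Productions for S:
  S → d A S
  S → d A d f
  S → d A
Productions for A:
  A → f
  A → f d

Found common prefix 'd A' in productions for S
Found common prefix 'f' in productions for A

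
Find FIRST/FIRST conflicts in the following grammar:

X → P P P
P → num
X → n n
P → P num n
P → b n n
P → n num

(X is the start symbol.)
Yes. X → P P P / X → n n on { 'n' }; P → num / P → P num n on { 'num' }; P → P num n / P → b n n on { 'b' }; P → P num n / P → n num on { 'n' }

A FIRST/FIRST conflict occurs when two productions N → α and N → β for the same non-terminal have FIRST(α) ∩ FIRST(β) ≠ ∅ (with ε ∈ FIRST of a nullable right-hand side, so two nullable alternatives also conflict).

FIRST sets of the non-terminals at (or reachable through a nullable prefix from) the front of some alternative:
  FIRST(P) = { 'b', 'n', 'num' }

Productions for X:
  X → P P P: FIRST = { 'b', 'n', 'num' }
  X → n n: FIRST = { 'n' }
Productions for P:
  P → num: FIRST = { 'num' }
  P → P num n: FIRST = { 'b', 'n', 'num' }
  P → b n n: FIRST = { 'b' }
  P → n num: FIRST = { 'n' }

Conflict for X: X → P P P and X → n n
  Overlap: { 'n' }
Conflict for P: P → num and P → P num n
  Overlap: { 'num' }
Conflict for P: P → P num n and P → b n n
  Overlap: { 'b' }
Conflict for P: P → P num n and P → n num
  Overlap: { 'n' }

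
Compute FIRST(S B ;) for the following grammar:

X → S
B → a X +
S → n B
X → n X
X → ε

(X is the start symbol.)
{ 'n' }

FIRST sets of the non-terminals involved (from the grammar, by fixed-point iteration):
  FIRST(S) = { 'n' }

To compute FIRST(S B ;), process the symbols left to right:
Symbol S is a non-terminal. Add FIRST(S) \ {ε} = { 'n' }
S is not nullable (ε ∉ FIRST(S)), so stop here.
FIRST(S B ;) = { 'n' }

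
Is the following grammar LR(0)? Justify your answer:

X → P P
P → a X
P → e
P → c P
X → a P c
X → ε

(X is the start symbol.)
A grammar is LR(0) if no state in the canonical LR(0) collection has:
  - both a shift item (dot before a terminal) and a complete item (shift-reduce conflict), or
  - two or more complete items (reduce-reduce conflict; the accept item [X' → X .] counts as a complete item here).

Augment with X' → X and build the canonical LR(0) collection (I0 = CLOSURE({[X' → . X]}), then GOTO on every symbol after a dot until no new states appear). It has 12 states:
  I0: { [P → . a X], [P → . c P], [P → . e], [X → . P P], [X → . a P c], [X → .], [X' → . X] }  — shift, reduce
  I1: { [P → . a X], [P → . c P], [P → . e], [X → P . P] }  — shift
  I2: { [X' → X .] }  — accept
  I3: { [P → . a X], [P → . c P], [P → . e], [P → a . X], [X → . P P], [X → . a P c], [X → .], [X → a . P c] }  — shift, reduce
  I4: { [P → . a X], [P → . c P], [P → . e], [P → c . P] }  — shift
  I5: { [P → e .] }  — reduce
  I6: { [P → c P .] }  — reduce
  I7: { [P → . a X], [P → . c P], [P → . e], [P → a . X], [X → . P P], [X → . a P c], [X → .] }  — shift, reduce
  I8: { [P → a X .] }  — reduce
  I9: { [P → . a X], [P → . c P], [P → . e], [X → P . P], [X → a P . c] }  — shift
  I10: { [X → P P .] }  — reduce
  I11: { [P → . a X], [P → . c P], [P → . e], [P → c . P], [X → a P c .] }  — shift, reduce

Conflict in state I0:
  Shift-reduce conflict between [X → .] and [P → . a X]
So the grammar is NOT LR(0).

Answer: No. Shift-reduce conflict between [X → .] and [P → . a X]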